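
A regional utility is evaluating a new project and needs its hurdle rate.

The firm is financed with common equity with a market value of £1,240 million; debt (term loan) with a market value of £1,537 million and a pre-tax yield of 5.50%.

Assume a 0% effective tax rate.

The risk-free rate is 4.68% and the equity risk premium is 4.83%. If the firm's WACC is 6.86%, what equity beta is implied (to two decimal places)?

Total capital V = 1240 + 1537 = 2777.
Equity weight = 1240/2777 = 0.4465.
Term loan weight = 1537/2777 = 0.5535.
Debt contribution = 0.5535 × 5.5% × (1 − 0%) = 3.0441%.
Required equity contribution = 6.86% − 3.0441% = 3.8159%  ⇒  Re = 8.5457%.
CAPM: 8.5457% = 4.68% + β × 4.83%  ⇒  β = 0.8004.

0.80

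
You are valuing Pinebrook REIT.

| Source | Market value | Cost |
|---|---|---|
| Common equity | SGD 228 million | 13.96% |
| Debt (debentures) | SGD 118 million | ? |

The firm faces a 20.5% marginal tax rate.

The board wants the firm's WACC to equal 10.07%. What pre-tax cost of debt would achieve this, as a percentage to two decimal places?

3.21%

Total capital V = 228 + 118 = 346.
Equity weight = 228/346 = 0.6590.
Debentures weight = 118/346 = 0.3410.
Equity contribution = 0.6590 × 13.96% = 9.1991%.
Remaining for debt = 10.07% − 9.1991% = 0.8709%.
Rd × (1 − 20.5%) × 0.3410 = 0.8709%  ⇒  Rd = 3.2122%.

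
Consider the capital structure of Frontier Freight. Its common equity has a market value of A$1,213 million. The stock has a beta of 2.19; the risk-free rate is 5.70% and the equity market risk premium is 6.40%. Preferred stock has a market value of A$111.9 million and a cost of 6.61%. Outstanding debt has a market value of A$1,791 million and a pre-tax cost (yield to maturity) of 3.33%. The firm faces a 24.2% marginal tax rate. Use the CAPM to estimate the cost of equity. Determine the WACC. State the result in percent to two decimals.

Cost of equity via CAPM: Re = 5.7% + 2.19 × 6.4% = 19.7160%.
Total capital V = 1213 + 111.9 + 1791 = 3115.9.
Equity: weight = 1213/3115.9 = 0.3893; cost = 19.716%.
Preferred: weight = 111.9/3115.9 = 0.0359; cost = 6.61%.
Debt: weight = 1791/3115.9 = 0.5748; after-tax cost = 3.33% × (1 − 24.2%) = 2.5241%.
WACC = 0.3893 × 19.7160% + 0.0359 × 6.6100% + 0.5748 × 2.5241% = 9.3636%.

9.36%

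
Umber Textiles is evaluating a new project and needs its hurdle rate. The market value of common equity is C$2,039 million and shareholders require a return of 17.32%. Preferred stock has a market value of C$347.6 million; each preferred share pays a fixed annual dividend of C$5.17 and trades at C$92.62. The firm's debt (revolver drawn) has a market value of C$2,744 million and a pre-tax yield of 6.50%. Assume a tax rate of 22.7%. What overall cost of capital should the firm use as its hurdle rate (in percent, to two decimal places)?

Cost of preferred: Rp = 5.17 / 92.62 = 5.5819%.
Total capital V = 2039 + 347.6 + 2744 = 5130.6.
Equity: weight = 2039/5130.6 = 0.3974; cost = 17.32%.
Preferred: weight = 347.6/5130.6 = 0.0678; cost = 5.5819%.
Revolver drawn: weight = 2744/5130.6 = 0.5348; after-tax cost = 6.5% × (1 − 22.7%) = 5.0245%.
WACC = 0.3974 × 17.3200% + 0.0678 × 5.5819% + 0.5348 × 5.0245% = 9.9487%.

9.95%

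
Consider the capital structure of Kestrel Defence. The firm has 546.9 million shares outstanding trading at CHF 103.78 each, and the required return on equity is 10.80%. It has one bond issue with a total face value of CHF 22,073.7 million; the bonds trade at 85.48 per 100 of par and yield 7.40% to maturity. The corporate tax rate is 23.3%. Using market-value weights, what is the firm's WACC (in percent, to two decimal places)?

9.52%

Market value of equity E = 103.78 × 546.9m = 56757.282m. Market value of debt D = 22073.7m × 85.48/100 = 18868.59876m.
Total capital V = 56757.282 + 18868.59876 = 75625.88076.
Equity: weight = 56757.282/75625.88076 = 0.7505; cost = 10.8%.
Bonds outstanding: weight = 18868.59876/75625.88076 = 0.2495; after-tax cost = 7.4% × (1 − 23.3%) = 5.6758%.
WACC = 0.7505 × 10.8000% + 0.2495 × 5.6758% = 9.5215%.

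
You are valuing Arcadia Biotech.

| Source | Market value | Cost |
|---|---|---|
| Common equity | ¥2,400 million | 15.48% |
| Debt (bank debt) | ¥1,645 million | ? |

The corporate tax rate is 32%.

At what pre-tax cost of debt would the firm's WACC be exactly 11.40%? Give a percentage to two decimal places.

Total capital V = 2400 + 1645 = 4045.
Equity weight = 2400/4045 = 0.5933.
Bank debt weight = 1645/4045 = 0.4067.
Equity contribution = 0.5933 × 15.48% = 9.1847%.
Remaining for debt = 11.4% − 9.1847% = 2.2153%.
Rd × (1 − 32%) × 0.4067 = 2.2153%  ⇒  Rd = 8.0109%.

8.01%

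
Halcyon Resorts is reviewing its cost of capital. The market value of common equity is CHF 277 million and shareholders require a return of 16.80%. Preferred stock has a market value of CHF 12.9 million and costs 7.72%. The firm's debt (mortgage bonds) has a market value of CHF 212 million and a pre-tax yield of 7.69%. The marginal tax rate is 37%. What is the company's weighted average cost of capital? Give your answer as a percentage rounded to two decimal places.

Total capital V = 277 + 12.9 + 212 = 501.9.
Equity: weight = 277/501.9 = 0.5519; cost = 16.8%.
Preferred: weight = 12.9/501.9 = 0.0257; cost = 7.72%.
Mortgage bonds: weight = 212/501.9 = 0.4224; after-tax cost = 7.69% × (1 − 37%) = 4.8447%.
WACC = 0.5519 × 16.8000% + 0.0257 × 7.7200% + 0.4224 × 4.8447% = 11.5168%.

11.52%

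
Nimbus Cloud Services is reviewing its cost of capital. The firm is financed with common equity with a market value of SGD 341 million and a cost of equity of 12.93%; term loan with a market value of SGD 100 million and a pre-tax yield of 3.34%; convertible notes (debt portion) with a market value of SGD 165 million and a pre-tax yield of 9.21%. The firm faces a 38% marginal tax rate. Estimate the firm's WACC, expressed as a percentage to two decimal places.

Total capital V = 341 + 100 + 165 = 606.
Equity: weight = 341/606 = 0.5627; cost = 12.93%.
Term loan: weight = 100/606 = 0.1650; after-tax cost = 3.34% × (1 − 38%) = 2.0708%.
Convertible notes (debt portion): weight = 165/606 = 0.2723; after-tax cost = 9.21% × (1 − 38%) = 5.7102%.
WACC = 0.5627 × 12.9300% + 0.1650 × 2.0708% + 0.2723 × 5.7102% = 9.1723%.

9.17%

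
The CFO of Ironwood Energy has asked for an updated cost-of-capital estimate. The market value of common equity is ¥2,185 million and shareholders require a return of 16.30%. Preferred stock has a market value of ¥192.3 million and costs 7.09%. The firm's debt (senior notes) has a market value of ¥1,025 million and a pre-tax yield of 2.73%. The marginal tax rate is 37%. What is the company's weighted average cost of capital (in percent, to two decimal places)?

Total capital V = 2185 + 192.3 + 1025 = 3402.3.
Equity: weight = 2185/3402.3 = 0.6422; cost = 16.3%.
Preferred: weight = 192.3/3402.3 = 0.0565; cost = 7.09%.
Senior notes: weight = 1025/3402.3 = 0.3013; after-tax cost = 2.73% × (1 − 37%) = 1.7199%.
WACC = 0.6422 × 16.3000% + 0.0565 × 7.0900% + 0.3013 × 1.7199% = 11.3869%.

11.39%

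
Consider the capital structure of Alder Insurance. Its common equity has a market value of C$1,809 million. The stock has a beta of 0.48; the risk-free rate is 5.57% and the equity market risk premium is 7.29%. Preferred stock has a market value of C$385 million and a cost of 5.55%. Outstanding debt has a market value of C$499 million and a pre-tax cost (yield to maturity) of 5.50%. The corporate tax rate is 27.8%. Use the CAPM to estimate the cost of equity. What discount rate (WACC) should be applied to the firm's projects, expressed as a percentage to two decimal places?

7.62%

Cost of equity via CAPM: Re = 5.57% + 0.48 × 7.29% = 9.0692%.
Total capital V = 1809 + 385 + 499 = 2693.
Equity: weight = 1809/2693 = 0.6717; cost = 9.0692%.
Preferred: weight = 385/2693 = 0.1430; cost = 5.55%.
Debt: weight = 499/2693 = 0.1853; after-tax cost = 5.5% × (1 − 27.8%) = 3.9710%.
WACC = 0.6717 × 9.0692% + 0.1430 × 5.5500% + 0.1853 × 3.9710% = 7.6214%.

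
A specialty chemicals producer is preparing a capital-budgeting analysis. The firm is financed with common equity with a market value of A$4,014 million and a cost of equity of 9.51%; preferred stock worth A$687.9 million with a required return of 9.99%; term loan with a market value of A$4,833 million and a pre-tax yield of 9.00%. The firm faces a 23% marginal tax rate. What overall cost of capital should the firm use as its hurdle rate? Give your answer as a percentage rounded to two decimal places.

8.24%

Total capital V = 4014 + 687.9 + 4833 = 9534.9.
Equity: weight = 4014/9534.9 = 0.4210; cost = 9.51%.
Preferred: weight = 687.9/9534.9 = 0.0721; cost = 9.99%.
Term loan: weight = 4833/9534.9 = 0.5069; after-tax cost = 9% × (1 − 23%) = 6.9300%.
WACC = 0.4210 × 9.5100% + 0.0721 × 9.9900% + 0.5069 × 6.9300% = 8.2369%.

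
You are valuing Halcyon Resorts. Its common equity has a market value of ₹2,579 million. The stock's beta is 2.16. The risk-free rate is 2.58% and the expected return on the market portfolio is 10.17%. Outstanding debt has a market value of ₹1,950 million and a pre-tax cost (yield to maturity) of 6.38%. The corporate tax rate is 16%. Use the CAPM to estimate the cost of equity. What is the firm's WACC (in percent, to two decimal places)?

Market risk premium = 10.17% − 2.58% = 7.59%.
Cost of equity via CAPM: Re = 2.58% + 2.16 × 7.59% = 18.9744%.
Total capital V = 2579 + 1950 = 4529.
Equity: weight = 2579/4529 = 0.5694; cost = 18.9744%.
Debt: weight = 1950/4529 = 0.4306; after-tax cost = 6.38% × (1 − 16%) = 5.3592%.
WACC = 0.5694 × 18.9744% + 0.4306 × 5.3592% = 13.1123%.

13.11%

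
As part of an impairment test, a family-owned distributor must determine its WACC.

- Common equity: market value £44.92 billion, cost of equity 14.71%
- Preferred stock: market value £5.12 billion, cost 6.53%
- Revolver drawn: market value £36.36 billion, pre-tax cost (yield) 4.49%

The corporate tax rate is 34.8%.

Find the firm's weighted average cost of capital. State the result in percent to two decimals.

Total capital V = 44.92 + 5.12 + 36.36 = 86.4.
Equity: weight = 44.92/86.4 = 0.5199; cost = 14.71%.
Preferred: weight = 5.12/86.4 = 0.0593; cost = 6.53%.
Revolver drawn: weight = 36.36/86.4 = 0.4208; after-tax cost = 4.49% × (1 − 34.8%) = 2.9275%.
WACC = 0.5199 × 14.7100% + 0.0593 × 6.5300% + 0.4208 × 2.9275% = 9.2668%.

9.27%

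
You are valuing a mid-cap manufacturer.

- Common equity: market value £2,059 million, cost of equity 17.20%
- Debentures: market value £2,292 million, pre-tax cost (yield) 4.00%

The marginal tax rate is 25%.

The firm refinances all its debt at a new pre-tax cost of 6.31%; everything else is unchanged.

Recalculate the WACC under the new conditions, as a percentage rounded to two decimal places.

10.63%

After the change:
Total capital V = 2059 + 2292 = 4351.
Equity: weight = 2059/4351 = 0.4732; cost = 17.2%.
Debentures: weight = 2292/4351 = 0.5268; after-tax cost = 6.31% × (1 − 25%) = 4.7325%.
WACC = 0.4732 × 17.2000% + 0.5268 × 4.7325% = 10.6324%.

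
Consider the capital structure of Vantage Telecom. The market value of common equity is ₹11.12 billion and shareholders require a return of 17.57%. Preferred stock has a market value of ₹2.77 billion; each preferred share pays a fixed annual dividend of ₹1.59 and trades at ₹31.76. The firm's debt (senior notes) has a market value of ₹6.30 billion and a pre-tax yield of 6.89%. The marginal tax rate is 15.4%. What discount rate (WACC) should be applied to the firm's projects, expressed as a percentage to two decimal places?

12.18%

Cost of preferred: Rp = 1.59 / 31.76 = 5.0063%.
Total capital V = 11.12 + 2.77 + 6.3 = 20.19.
Equity: weight = 11.12/20.19 = 0.5508; cost = 17.57%.
Preferred: weight = 2.77/20.19 = 0.1372; cost = 5.0063%.
Senior notes: weight = 6.3/20.19 = 0.3120; after-tax cost = 6.89% × (1 − 15.4%) = 5.8289%.
WACC = 0.5508 × 17.5700% + 0.1372 × 5.0063% + 0.3120 × 5.8289% = 12.1827%.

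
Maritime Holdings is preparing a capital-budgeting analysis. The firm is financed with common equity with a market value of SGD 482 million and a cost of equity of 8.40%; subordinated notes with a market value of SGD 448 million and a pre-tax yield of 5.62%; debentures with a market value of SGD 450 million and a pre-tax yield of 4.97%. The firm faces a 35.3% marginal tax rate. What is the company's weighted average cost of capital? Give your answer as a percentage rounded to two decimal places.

Total capital V = 482 + 448 + 450 = 1380.
Equity: weight = 482/1380 = 0.3493; cost = 8.4%.
Subordinated notes: weight = 448/1380 = 0.3246; after-tax cost = 5.62% × (1 − 35.3%) = 3.6361%.
Debentures: weight = 450/1380 = 0.3261; after-tax cost = 4.97% × (1 − 35.3%) = 3.2156%.
WACC = 0.3493 × 8.4000% + 0.3246 × 3.6361% + 0.3261 × 3.2156% = 5.1629%.

5.16%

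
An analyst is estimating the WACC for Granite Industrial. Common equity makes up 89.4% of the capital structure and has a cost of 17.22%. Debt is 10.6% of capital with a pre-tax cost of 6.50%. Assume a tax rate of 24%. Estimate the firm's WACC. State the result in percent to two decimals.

15.92%

After-tax cost of debt = 6.5% × (1 − 24%) = 4.9400%.
WACC = 0.894 × 17.2200% + 0.106 × 4.9400% = 15.9183%.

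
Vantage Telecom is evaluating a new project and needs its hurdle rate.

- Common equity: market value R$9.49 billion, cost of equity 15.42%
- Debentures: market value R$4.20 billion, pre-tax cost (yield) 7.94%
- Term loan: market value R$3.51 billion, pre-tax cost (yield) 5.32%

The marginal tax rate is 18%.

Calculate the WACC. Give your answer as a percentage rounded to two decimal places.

10.99%

Total capital V = 9.49 + 4.2 + 3.51 = 17.2.
Equity: weight = 9.49/17.2 = 0.5517; cost = 15.42%.
Debentures: weight = 4.2/17.2 = 0.2442; after-tax cost = 7.94% × (1 − 18%) = 6.5108%.
Term loan: weight = 3.51/17.2 = 0.2041; after-tax cost = 5.32% × (1 − 18%) = 4.3624%.
WACC = 0.5517 × 15.4200% + 0.2442 × 6.5108% + 0.2041 × 4.3624% = 10.9880%.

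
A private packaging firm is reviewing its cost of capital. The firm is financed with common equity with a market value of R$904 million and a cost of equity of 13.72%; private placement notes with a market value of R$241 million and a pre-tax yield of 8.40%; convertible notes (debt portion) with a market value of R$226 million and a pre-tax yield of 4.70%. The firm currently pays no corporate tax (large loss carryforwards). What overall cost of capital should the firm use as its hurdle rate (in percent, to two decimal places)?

11.30%

Total capital V = 904 + 241 + 226 = 1371.
Equity: weight = 904/1371 = 0.6594; cost = 13.72%.
Private placement notes: weight = 241/1371 = 0.1758; after-tax cost = 8.4% × (1 − 0%) = 8.4000%.
Convertible notes (debt portion): weight = 226/1371 = 0.1648; after-tax cost = 4.7% × (1 − 0%) = 4.7000%.
WACC = 0.6594 × 13.7200% + 0.1758 × 8.4000% + 0.1648 × 4.7000% = 11.2979%.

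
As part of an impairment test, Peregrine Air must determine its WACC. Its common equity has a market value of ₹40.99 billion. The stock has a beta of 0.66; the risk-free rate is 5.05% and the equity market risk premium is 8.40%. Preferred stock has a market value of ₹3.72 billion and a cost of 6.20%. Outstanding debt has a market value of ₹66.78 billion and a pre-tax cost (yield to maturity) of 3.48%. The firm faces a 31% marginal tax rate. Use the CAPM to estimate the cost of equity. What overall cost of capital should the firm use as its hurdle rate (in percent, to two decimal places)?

5.54%

Cost of equity via CAPM: Re = 5.05% + 0.66 × 8.4% = 10.5940%.
Total capital V = 40.99 + 3.72 + 66.78 = 111.49.
Equity: weight = 40.99/111.49 = 0.3677; cost = 10.594%.
Preferred: weight = 3.72/111.49 = 0.0334; cost = 6.2%.
Debt: weight = 66.78/111.49 = 0.5990; after-tax cost = 3.48% × (1 − 31%) = 2.4012%.
WACC = 0.3677 × 10.5940% + 0.0334 × 6.2000% + 0.5990 × 2.4012% = 5.5401%.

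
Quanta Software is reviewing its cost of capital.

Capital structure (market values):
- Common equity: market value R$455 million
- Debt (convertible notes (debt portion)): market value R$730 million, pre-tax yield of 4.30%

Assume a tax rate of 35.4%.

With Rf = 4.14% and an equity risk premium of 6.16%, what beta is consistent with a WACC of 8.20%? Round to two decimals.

Total capital V = 455 + 730 = 1185.
Equity weight = 455/1185 = 0.3840.
Convertible notes (debt portion) weight = 730/1185 = 0.6160.
Debt contribution = 0.6160 × 4.3% × (1 − 35.4%) = 1.7112%.
Required equity contribution = 8.2% − 1.7112% = 6.4888%  ⇒  Re = 16.8994%.
CAPM: 16.8994% = 4.14% + β × 6.16%  ⇒  β = 2.0713.

2.07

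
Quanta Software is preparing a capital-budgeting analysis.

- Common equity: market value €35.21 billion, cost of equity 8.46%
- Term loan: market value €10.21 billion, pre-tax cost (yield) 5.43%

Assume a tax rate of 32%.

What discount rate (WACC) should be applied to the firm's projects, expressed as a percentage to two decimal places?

7.39%

Total capital V = 35.21 + 10.21 = 45.42.
Equity: weight = 35.21/45.42 = 0.7752; cost = 8.46%.
Term loan: weight = 10.21/45.42 = 0.2248; after-tax cost = 5.43% × (1 − 32%) = 3.6924%.
WACC = 0.7752 × 8.4600% + 0.2248 × 3.6924% = 7.3883%.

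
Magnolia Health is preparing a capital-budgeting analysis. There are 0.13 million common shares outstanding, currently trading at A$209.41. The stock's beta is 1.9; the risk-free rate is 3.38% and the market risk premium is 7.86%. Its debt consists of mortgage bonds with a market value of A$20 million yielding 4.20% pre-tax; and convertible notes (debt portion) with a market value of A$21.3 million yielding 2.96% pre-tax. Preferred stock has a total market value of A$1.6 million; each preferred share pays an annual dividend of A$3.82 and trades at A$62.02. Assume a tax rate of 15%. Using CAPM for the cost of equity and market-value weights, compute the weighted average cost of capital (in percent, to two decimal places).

9.03%

Cost of equity via CAPM: Re = 3.38% + 1.9 × 7.86% = 18.3140%.
Cost of preferred: Rp = 3.82 / 62.02 = 6.1593%.
Market value of equity E = 209.41 × 0.13m = 27.2233m.
Total capital V = 27.2233 + 1.6 + 20 + 21.3 = 70.1233.
Equity: weight = 27.2233/70.1233 = 0.3882; cost = 18.314%.
Preferred: weight = 1.6/70.1233 = 0.0228; cost = 6.1593%.
Mortgage bonds: weight = 20/70.1233 = 0.2852; after-tax cost = 4.2% × (1 − 15%) = 3.5700%.
Convertible notes (debt portion): weight = 21.3/70.1233 = 0.3038; after-tax cost = 2.96% × (1 − 15%) = 2.5160%.
WACC = 0.3882 × 18.3140% + 0.0228 × 6.1593% + 0.2852 × 3.5700% + 0.3038 × 2.5160% = 9.0328%.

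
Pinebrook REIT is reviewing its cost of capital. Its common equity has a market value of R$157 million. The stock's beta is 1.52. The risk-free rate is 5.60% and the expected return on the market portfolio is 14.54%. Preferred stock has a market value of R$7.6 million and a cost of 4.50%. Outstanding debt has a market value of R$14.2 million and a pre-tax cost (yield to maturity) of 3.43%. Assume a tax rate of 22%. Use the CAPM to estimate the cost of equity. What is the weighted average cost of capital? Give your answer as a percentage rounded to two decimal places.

17.25%

Market risk premium = 14.54% − 5.6% = 8.94%.
Cost of equity via CAPM: Re = 5.6% + 1.52 × 8.94% = 19.1888%.
Total capital V = 157 + 7.6 + 14.2 = 178.8.
Equity: weight = 157/178.8 = 0.8781; cost = 19.1888%.
Preferred: weight = 7.6/178.8 = 0.0425; cost = 4.5%.
Debt: weight = 14.2/178.8 = 0.0794; after-tax cost = 3.43% × (1 − 22%) = 2.6754%.
WACC = 0.8781 × 19.1888% + 0.0425 × 4.5000% + 0.0794 × 2.6754% = 17.2530%.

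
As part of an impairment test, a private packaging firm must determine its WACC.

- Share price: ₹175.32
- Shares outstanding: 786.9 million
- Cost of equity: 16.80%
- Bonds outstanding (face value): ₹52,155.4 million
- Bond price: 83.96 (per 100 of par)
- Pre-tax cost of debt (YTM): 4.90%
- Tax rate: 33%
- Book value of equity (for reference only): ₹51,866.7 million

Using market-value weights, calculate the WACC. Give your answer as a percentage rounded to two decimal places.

13.54%

Market value of equity E = 175.32 × 786.9m = 137959.308m. Market value of debt D = 52155.4m × 83.96/100 = 43789.67384m.
Total capital V = 137959.308 + 43789.67384 = 181748.98184.
Equity: weight = 137959.308/181748.98184 = 0.7591; cost = 16.8%.
Bonds outstanding: weight = 43789.67384/181748.98184 = 0.2409; after-tax cost = 4.9% × (1 − 33%) = 3.2830%.
WACC = 0.7591 × 16.8000% + 0.2409 × 3.2830% = 13.5433%.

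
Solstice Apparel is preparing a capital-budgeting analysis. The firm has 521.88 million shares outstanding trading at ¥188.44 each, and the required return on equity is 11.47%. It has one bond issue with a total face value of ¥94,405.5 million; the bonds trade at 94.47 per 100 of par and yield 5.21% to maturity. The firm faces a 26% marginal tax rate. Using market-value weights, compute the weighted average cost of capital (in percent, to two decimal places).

Market value of equity E = 188.44 × 521.88m = 98343.0672m. Market value of debt D = 94405.5m × 94.47/100 = 89184.87585m.
Total capital V = 98343.0672 + 89184.87585 = 187527.94305.
Equity: weight = 98343.0672/187527.94305 = 0.5244; cost = 11.47%.
Bonds outstanding: weight = 89184.87585/187527.94305 = 0.4756; after-tax cost = 5.21% × (1 − 26%) = 3.8554%.
WACC = 0.5244 × 11.4700% + 0.4756 × 3.8554% = 7.8486%.

7.85%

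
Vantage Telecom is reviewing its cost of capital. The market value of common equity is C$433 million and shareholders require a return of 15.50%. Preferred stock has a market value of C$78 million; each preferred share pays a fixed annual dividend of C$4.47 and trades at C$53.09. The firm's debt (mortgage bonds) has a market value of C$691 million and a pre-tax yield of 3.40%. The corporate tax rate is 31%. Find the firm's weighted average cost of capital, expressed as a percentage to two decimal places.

Cost of preferred: Rp = 4.47 / 53.09 = 8.4197%.
Total capital V = 433 + 78 + 691 = 1202.
Equity: weight = 433/1202 = 0.3602; cost = 15.5%.
Preferred: weight = 78/1202 = 0.0649; cost = 8.4197%.
Mortgage bonds: weight = 691/1202 = 0.5749; after-tax cost = 3.4% × (1 − 31%) = 2.3460%.
WACC = 0.3602 × 15.5000% + 0.0649 × 8.4197% + 0.5749 × 2.3460% = 7.4786%.

7.48%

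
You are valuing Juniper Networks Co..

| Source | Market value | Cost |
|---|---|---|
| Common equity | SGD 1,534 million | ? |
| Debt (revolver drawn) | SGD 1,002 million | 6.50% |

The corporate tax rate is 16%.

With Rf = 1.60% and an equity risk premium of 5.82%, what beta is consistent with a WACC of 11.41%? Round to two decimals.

Total capital V = 1534 + 1002 = 2536.
Equity weight = 1534/2536 = 0.6049.
Revolver drawn weight = 1002/2536 = 0.3951.
Debt contribution = 0.3951 × 6.5% × (1 − 16%) = 2.1573%.
Required equity contribution = 11.41% − 2.1573% = 9.2527%  ⇒  Re = 15.2965%.
CAPM: 15.2965% = 1.6% + β × 5.82%  ⇒  β = 2.3534.

2.35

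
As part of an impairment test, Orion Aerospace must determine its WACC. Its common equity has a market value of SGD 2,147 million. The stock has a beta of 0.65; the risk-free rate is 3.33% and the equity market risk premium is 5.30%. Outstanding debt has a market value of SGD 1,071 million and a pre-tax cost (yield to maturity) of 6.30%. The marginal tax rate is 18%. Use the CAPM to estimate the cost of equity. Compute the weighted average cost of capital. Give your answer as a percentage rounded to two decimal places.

Cost of equity via CAPM: Re = 3.33% + 0.65 × 5.3% = 6.7750%.
Total capital V = 2147 + 1071 = 3218.
Equity: weight = 2147/3218 = 0.6672; cost = 6.775%.
Debt: weight = 1071/3218 = 0.3328; after-tax cost = 6.3% × (1 − 18%) = 5.1660%.
WACC = 0.6672 × 6.7750% + 0.3328 × 5.1660% = 6.2395%.

6.24%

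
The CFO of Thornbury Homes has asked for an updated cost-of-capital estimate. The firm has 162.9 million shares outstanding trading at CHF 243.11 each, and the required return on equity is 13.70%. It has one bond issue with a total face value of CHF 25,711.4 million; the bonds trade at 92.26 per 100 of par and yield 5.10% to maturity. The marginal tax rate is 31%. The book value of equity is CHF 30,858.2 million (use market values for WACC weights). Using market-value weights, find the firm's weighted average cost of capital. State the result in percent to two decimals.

Market value of equity E = 243.11 × 162.9m = 39602.619m. Market value of debt D = 25711.4m × 92.26/100 = 23721.33764m.
Total capital V = 39602.619 + 23721.33764 = 63323.95664.
Equity: weight = 39602.619/63323.95664 = 0.6254; cost = 13.7%.
Bonds outstanding: weight = 23721.33764/63323.95664 = 0.3746; after-tax cost = 5.1% × (1 − 31%) = 3.5190%.
WACC = 0.6254 × 13.7000% + 0.3746 × 3.5190% = 9.8862%.

9.89%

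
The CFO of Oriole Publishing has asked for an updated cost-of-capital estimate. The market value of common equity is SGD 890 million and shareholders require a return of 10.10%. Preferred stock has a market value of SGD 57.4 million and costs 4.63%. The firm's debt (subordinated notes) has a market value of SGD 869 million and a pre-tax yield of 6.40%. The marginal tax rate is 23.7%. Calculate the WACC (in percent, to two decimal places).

7.43%

Total capital V = 890 + 57.4 + 869 = 1816.4.
Equity: weight = 890/1816.4 = 0.4900; cost = 10.1%.
Preferred: weight = 57.4/1816.4 = 0.0316; cost = 4.63%.
Subordinated notes: weight = 869/1816.4 = 0.4784; after-tax cost = 6.4% × (1 − 23.7%) = 4.8832%.
WACC = 0.4900 × 10.1000% + 0.0316 × 4.6300% + 0.4784 × 4.8832% = 7.4313%.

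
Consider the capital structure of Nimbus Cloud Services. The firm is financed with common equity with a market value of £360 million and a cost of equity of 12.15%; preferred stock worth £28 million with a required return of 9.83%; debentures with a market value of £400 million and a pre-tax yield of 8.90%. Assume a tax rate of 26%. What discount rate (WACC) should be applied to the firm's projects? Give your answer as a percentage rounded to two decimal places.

Total capital V = 360 + 28 + 400 = 788.
Equity: weight = 360/788 = 0.4569; cost = 12.15%.
Preferred: weight = 28/788 = 0.0355; cost = 9.83%.
Debentures: weight = 400/788 = 0.5076; after-tax cost = 8.9% × (1 − 26%) = 6.5860%.
WACC = 0.4569 × 12.1500% + 0.0355 × 9.8300% + 0.5076 × 6.5860% = 9.2432%.

9.24%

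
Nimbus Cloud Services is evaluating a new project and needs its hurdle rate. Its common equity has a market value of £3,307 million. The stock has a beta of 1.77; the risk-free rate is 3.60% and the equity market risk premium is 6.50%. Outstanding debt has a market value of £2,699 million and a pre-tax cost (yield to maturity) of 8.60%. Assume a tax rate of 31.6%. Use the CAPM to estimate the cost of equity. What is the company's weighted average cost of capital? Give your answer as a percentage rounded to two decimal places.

10.96%

Cost of equity via CAPM: Re = 3.6% + 1.77 × 6.5% = 15.1050%.
Total capital V = 3307 + 2699 = 6006.
Equity: weight = 3307/6006 = 0.5506; cost = 15.105%.
Debt: weight = 2699/6006 = 0.4494; after-tax cost = 8.6% × (1 − 31.6%) = 5.8824%.
WACC = 0.5506 × 15.1050% + 0.4494 × 5.8824% = 10.9605%.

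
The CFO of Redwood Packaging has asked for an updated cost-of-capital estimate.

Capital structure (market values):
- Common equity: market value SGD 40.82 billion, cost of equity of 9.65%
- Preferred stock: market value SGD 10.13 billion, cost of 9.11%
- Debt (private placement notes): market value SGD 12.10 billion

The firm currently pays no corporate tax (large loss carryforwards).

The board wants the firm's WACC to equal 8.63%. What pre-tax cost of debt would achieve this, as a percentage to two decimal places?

Total capital V = 40.82 + 10.13 + 12.1 = 63.05.
Equity weight = 40.82/63.05 = 0.6474.
Preferred weight = 10.13/63.05 = 0.1607.
Private placement notes weight = 12.1/63.05 = 0.1919.
Equity contribution = 0.6474 × 9.65% = 6.2476%.
Preferred contribution = 0.1607 × 9.11% = 1.4637%.
Remaining for debt = 8.63% − 7.7113% = 0.9187%.
Rd × (1 − 0%) × 0.1919 = 0.9187%  ⇒  Rd = 4.7871%.

4.79%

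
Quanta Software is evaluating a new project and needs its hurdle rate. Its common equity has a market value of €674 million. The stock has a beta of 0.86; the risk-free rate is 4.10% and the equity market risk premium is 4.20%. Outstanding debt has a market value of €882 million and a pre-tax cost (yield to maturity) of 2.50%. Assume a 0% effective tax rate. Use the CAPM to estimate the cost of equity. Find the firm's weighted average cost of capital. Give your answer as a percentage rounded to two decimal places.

Cost of equity via CAPM: Re = 4.1% + 0.86 × 4.2% = 7.7120%.
Total capital V = 674 + 882 = 1556.
Equity: weight = 674/1556 = 0.4332; cost = 7.712%.
Debt: weight = 882/1556 = 0.5668; after-tax cost = 2.5% × (1 − 0%) = 2.5000%.
WACC = 0.4332 × 7.7120% + 0.5668 × 2.5000% = 4.7576%.

4.76%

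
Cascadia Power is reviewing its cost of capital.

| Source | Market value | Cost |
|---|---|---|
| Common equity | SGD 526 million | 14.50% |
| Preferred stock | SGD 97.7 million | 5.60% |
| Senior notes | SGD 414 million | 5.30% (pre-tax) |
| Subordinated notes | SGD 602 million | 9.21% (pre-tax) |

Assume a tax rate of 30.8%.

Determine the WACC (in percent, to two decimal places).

8.25%

Total capital V = 526 + 97.7 + 414 + 602 = 1639.7.
Equity: weight = 526/1639.7 = 0.3208; cost = 14.5%.
Preferred: weight = 97.7/1639.7 = 0.0596; cost = 5.6%.
Senior notes: weight = 414/1639.7 = 0.2525; after-tax cost = 5.3% × (1 − 30.8%) = 3.6676%.
Subordinated notes: weight = 602/1639.7 = 0.3671; after-tax cost = 9.21% × (1 − 30.8%) = 6.3733%.
WACC = 0.3208 × 14.5000% + 0.0596 × 5.6000% + 0.2525 × 3.6676% + 0.3671 × 6.3733% = 8.2510%.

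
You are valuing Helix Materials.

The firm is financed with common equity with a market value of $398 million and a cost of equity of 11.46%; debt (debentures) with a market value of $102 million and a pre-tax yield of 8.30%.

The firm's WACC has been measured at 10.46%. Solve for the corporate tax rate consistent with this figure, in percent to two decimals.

Total capital V = 398 + 102 = 500.
Equity weight = 398/500 = 0.7960.
Debentures weight = 102/500 = 0.2040.
Equity contribution = 0.7960 × 11.46% = 9.1222%.
Debt contribution must be 10.46% − 9.1222% = 1.3378%.
0.2040 × 8.3% × (1 − T) = 1.3378%  ⇒  (1 − T) = 0.7901.
T = 20.9875%.

20.99%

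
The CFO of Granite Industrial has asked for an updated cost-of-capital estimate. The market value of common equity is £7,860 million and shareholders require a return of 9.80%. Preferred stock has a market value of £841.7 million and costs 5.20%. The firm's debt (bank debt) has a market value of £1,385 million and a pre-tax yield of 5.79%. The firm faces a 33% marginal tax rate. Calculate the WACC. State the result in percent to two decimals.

8.60%

Total capital V = 7860 + 841.7 + 1385 = 10086.7.
Equity: weight = 7860/10086.7 = 0.7792; cost = 9.8%.
Preferred: weight = 841.7/10086.7 = 0.0834; cost = 5.2%.
Bank debt: weight = 1385/10086.7 = 0.1373; after-tax cost = 5.79% × (1 − 33%) = 3.8793%.
WACC = 0.7792 × 9.8000% + 0.0834 × 5.2000% + 0.1373 × 3.8793% = 8.6032%.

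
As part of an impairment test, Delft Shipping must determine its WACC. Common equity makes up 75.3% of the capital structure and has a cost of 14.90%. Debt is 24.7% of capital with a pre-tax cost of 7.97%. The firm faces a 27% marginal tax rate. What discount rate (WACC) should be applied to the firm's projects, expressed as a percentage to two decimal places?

12.66%

After-tax cost of debt = 7.97% × (1 − 27%) = 5.8181%.
WACC = 0.753 × 14.9000% + 0.247 × 5.8181% = 12.6568%.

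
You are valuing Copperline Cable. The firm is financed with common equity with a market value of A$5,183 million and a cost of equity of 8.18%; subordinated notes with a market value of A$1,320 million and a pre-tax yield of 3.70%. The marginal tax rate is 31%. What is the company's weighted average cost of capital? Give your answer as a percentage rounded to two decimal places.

Total capital V = 5183 + 1320 = 6503.
Equity: weight = 5183/6503 = 0.7970; cost = 8.18%.
Subordinated notes: weight = 1320/6503 = 0.2030; after-tax cost = 3.7% × (1 − 31%) = 2.5530%.
WACC = 0.7970 × 8.1800% + 0.2030 × 2.5530% = 7.0378%.

7.04%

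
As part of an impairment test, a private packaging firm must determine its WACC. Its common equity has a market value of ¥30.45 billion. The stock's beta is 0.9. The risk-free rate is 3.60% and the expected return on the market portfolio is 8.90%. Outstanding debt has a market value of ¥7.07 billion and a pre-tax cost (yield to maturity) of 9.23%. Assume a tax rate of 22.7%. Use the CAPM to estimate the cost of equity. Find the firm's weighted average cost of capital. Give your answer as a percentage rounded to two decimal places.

Market risk premium = 8.9% − 3.6% = 5.3%.
Cost of equity via CAPM: Re = 3.6% + 0.9 × 5.3% = 8.3700%.
Total capital V = 30.45 + 7.07 = 37.52.
Equity: weight = 30.45/37.52 = 0.8116; cost = 8.37%.
Debt: weight = 7.07/37.52 = 0.1884; after-tax cost = 9.23% × (1 − 22.7%) = 7.1348%.
WACC = 0.8116 × 8.3700% + 0.1884 × 7.1348% = 8.1372%.

8.14%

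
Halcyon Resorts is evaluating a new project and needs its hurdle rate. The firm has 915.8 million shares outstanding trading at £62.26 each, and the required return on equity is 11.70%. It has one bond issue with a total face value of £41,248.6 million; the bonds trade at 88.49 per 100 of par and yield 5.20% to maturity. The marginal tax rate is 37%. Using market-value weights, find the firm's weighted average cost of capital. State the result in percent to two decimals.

Market value of equity E = 62.26 × 915.8m = 57017.708m. Market value of debt D = 41248.6m × 88.49/100 = 36500.88614m.
Total capital V = 57017.708 + 36500.88614 = 93518.59414.
Equity: weight = 57017.708/93518.59414 = 0.6097; cost = 11.7%.
Bonds outstanding: weight = 36500.88614/93518.59414 = 0.3903; after-tax cost = 5.2% × (1 − 37%) = 3.2760%.
WACC = 0.6097 × 11.7000% + 0.3903 × 3.2760% = 8.4121%.

8.41%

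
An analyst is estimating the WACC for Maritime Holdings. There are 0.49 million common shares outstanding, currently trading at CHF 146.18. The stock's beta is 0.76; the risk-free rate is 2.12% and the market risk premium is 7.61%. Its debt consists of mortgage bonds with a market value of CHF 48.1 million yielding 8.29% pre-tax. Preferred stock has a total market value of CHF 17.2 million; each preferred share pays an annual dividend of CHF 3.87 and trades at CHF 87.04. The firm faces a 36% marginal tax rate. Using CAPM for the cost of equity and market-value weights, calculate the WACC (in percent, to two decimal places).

6.56%

Cost of equity via CAPM: Re = 2.12% + 0.76 × 7.61% = 7.9036%.
Cost of preferred: Rp = 3.87 / 87.04 = 4.4462%.
Market value of equity E = 146.18 × 0.49m = 71.6282m.
Total capital V = 71.6282 + 17.2 + 48.1 = 136.9282.
Equity: weight = 71.6282/136.9282 = 0.5231; cost = 7.9036%.
Preferred: weight = 17.2/136.9282 = 0.1256; cost = 4.4462%.
Mortgage bonds: weight = 48.1/136.9282 = 0.3513; after-tax cost = 8.29% × (1 − 36%) = 5.3056%.
WACC = 0.5231 × 7.9036% + 0.1256 × 4.4462% + 0.3513 × 5.3056% = 6.5567%.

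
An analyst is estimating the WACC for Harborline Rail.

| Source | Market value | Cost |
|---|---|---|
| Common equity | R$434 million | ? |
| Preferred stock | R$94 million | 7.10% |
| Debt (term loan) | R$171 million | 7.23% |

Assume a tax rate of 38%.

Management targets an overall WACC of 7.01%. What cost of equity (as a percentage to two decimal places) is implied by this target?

7.99%

Total capital V = 434 + 94 + 171 = 699.
Equity weight = 434/699 = 0.6209.
Preferred weight = 94/699 = 0.1345.
Term loan weight = 171/699 = 0.2446.
Debt contribution = 0.2446 × 7.23% × (1 − 38%) = 1.0966%.
Preferred contribution = 0.1345 × 7.1% = 0.9548%.
Required equity contribution = 7.01% − 2.0514% = 4.9586%.
Re = 4.9586% / 0.6209 = 7.9863%.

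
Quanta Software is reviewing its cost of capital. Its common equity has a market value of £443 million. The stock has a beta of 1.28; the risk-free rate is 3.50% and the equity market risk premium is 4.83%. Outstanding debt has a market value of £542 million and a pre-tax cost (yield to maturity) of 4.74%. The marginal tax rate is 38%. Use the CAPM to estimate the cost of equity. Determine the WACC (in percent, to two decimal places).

Cost of equity via CAPM: Re = 3.5% + 1.28 × 4.83% = 9.6824%.
Total capital V = 443 + 542 = 985.
Equity: weight = 443/985 = 0.4497; cost = 9.6824%.
Debt: weight = 542/985 = 0.5503; after-tax cost = 4.74% × (1 − 38%) = 2.9388%.
WACC = 0.4497 × 9.6824% + 0.5503 × 2.9388% = 5.9717%.

5.97%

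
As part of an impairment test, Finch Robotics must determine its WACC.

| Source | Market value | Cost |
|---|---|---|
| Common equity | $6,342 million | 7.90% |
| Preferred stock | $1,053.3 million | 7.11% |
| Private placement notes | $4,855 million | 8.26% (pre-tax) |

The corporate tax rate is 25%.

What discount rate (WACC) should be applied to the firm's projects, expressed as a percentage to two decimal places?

7.16%

Total capital V = 6342 + 1053.3 + 4855 = 12250.3.
Equity: weight = 6342/12250.3 = 0.5177; cost = 7.9%.
Preferred: weight = 1053.3/12250.3 = 0.0860; cost = 7.11%.
Private placement notes: weight = 4855/12250.3 = 0.3963; after-tax cost = 8.26% × (1 − 25%) = 6.1950%.
WACC = 0.5177 × 7.9000% + 0.0860 × 7.1100% + 0.3963 × 6.1950% = 7.1564%.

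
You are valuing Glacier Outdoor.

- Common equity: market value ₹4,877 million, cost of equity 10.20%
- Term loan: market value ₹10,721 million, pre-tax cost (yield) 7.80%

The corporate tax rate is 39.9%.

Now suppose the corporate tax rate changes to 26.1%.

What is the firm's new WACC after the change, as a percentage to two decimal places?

After the change:
Total capital V = 4877 + 10721 = 15598.
Equity: weight = 4877/15598 = 0.3127; cost = 10.2%.
Term loan: weight = 10721/15598 = 0.6873; after-tax cost = 7.8% × (1 − 26.1%) = 5.7642%.
WACC = 0.3127 × 10.2000% + 0.6873 × 5.7642% = 7.1511%.

7.15%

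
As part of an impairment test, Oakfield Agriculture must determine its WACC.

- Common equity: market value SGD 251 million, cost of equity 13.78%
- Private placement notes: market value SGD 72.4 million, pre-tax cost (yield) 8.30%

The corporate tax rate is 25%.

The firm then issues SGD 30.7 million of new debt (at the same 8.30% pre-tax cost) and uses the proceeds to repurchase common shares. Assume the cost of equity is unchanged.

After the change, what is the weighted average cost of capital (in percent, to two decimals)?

11.37%

After the change:
Total capital V = 220.3 + 103.1 = 323.4.
Equity: weight = 220.3/323.4 = 0.6812; cost = 13.78%.
Private placement notes: weight = 103.1/323.4 = 0.3188; after-tax cost = 8.3% × (1 − 25%) = 6.2250%.
WACC = 0.6812 × 13.7800% + 0.3188 × 6.2250% = 11.3715%.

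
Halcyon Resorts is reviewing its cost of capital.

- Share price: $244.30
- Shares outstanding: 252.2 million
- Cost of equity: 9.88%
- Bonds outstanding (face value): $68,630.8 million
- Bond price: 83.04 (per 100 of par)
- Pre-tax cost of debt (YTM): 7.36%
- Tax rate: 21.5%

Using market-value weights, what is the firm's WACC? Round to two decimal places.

7.91%

Market value of equity E = 244.3 × 252.2m = 61612.46m. Market value of debt D = 68630.8m × 83.04/100 = 56991.01632m.
Total capital V = 61612.46 + 56991.01632 = 118603.47632.
Equity: weight = 61612.46/118603.47632 = 0.5195; cost = 9.88%.
Bonds outstanding: weight = 56991.01632/118603.47632 = 0.4805; after-tax cost = 7.36% × (1 − 21.5%) = 5.7776%.
WACC = 0.5195 × 9.8800% + 0.4805 × 5.7776% = 7.9087%.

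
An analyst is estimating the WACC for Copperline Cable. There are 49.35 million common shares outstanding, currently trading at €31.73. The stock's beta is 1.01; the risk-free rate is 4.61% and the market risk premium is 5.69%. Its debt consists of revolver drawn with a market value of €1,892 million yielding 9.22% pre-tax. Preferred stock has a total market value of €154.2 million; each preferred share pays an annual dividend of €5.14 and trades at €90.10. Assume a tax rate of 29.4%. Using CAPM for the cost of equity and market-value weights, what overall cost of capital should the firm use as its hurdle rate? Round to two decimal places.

Cost of equity via CAPM: Re = 4.61% + 1.01 × 5.69% = 10.3569%.
Cost of preferred: Rp = 5.14 / 90.1 = 5.7048%.
Market value of equity E = 31.73 × 49.35m = 1565.8755m.
Total capital V = 1565.8755 + 154.2 + 1892 = 3612.0755.
Equity: weight = 1565.8755/3612.0755 = 0.4335; cost = 10.3569%.
Preferred: weight = 154.2/3612.0755 = 0.0427; cost = 5.7048%.
Revolver drawn: weight = 1892/3612.0755 = 0.5238; after-tax cost = 9.22% × (1 − 29.4%) = 6.5093%.
WACC = 0.4335 × 10.3569% + 0.0427 × 5.7048% + 0.5238 × 6.5093% = 8.1429%.

8.14%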